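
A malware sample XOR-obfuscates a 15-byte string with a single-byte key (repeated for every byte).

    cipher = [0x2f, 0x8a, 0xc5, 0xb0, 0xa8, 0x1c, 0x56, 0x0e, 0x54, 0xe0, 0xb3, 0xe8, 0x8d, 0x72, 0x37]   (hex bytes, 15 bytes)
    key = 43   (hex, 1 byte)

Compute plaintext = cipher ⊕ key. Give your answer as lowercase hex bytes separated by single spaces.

The 1-byte key repeats, so the effective keystream is 43 43 43 43 43 43 43 43 43 43 43 43 43 43 43.
byte 0:  47 XOR  67 = 108
byte 1: 138 XOR  67 = 201
byte 2: 197 XOR  67 = 134
byte 3: 176 XOR  67 = 243
byte 4: 168 XOR  67 = 235
byte 5:  28 XOR  67 =  95
byte 6:  86 XOR  67 =  21
byte 7:  14 XOR  67 =  77
byte 8:  84 XOR  67 =  23
byte 9: 224 XOR  67 = 163
byte 10: 179 XOR  67 = 240
byte 11: 232 XOR  67 = 171
byte 12: 141 XOR  67 = 206
byte 13: 114 XOR  67 =  49
byte 14:  55 XOR  67 = 116

6c c9 86 f3 eb 5f 15 4d 17 a3 f0 ab ce 31 74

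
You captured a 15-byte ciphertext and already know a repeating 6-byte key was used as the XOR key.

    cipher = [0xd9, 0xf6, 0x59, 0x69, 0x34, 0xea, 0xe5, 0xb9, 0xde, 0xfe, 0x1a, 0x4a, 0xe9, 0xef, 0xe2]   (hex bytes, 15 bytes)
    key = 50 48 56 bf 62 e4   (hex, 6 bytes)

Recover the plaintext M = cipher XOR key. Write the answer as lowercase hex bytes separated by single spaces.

89 be 0f d6 56 0e b5 f1 88 41 78 ae b9 a7 b4

The 6-byte key repeats, so the effective keystream is 50 48 56 bf 62 e4 50 48 56 bf 62 e4 50 48 56.
byte 0: d9 ⊕ 50 = 89
byte 1: f6 ⊕ 48 = be
byte 2: 59 ⊕ 56 = 0f
byte 3: 69 ⊕ bf = d6
byte 4: 34 ⊕ 62 = 56
byte 5: ea ⊕ e4 = 0e
byte 6: e5 ⊕ 50 = b5
byte 7: b9 ⊕ 48 = f1
byte 8: de ⊕ 56 = 88
byte 9: fe ⊕ bf = 41
byte 10: 1a ⊕ 62 = 78
byte 11: 4a ⊕ e4 = ae
byte 12: e9 ⊕ 50 = b9
byte 13: ef ⊕ 48 = a7
byte 14: e2 ⊕ 56 = b4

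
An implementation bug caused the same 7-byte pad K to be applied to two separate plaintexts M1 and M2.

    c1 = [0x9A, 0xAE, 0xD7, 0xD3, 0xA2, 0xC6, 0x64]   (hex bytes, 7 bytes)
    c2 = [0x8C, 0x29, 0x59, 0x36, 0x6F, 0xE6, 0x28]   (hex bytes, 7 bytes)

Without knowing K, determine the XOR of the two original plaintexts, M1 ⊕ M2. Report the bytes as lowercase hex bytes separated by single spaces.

16 87 8e e5 cd 20 4c

c1 ⊕ c2 = (M1 ⊕ K) ⊕ (M2 ⊕ K) = M1 ⊕ M2 — the shared key cancels under XOR.
154 ^ 140 =  22
174 ^  41 = 135
215 ^  89 = 142
211 ^  54 = 229
162 ^ 111 = 205
198 ^ 230 =  32
100 ^  40 =  76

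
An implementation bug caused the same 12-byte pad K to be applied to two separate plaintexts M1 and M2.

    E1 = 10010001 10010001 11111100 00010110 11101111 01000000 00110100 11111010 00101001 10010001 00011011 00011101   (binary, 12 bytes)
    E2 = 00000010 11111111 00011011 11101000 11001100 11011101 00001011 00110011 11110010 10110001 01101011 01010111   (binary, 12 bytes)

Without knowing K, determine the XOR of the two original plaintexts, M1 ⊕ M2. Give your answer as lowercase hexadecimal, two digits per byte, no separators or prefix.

E1 ⊕ E2 = (M1 ⊕ K) ⊕ (M2 ⊕ K) = M1 ⊕ M2 — the shared key cancels under XOR.
91 xor 02 = 93
91 xor ff = 6e
fc xor 1b = e7
16 xor e8 = fe
ef xor cc = 23
40 xor dd = 9d
34 xor 0b = 3f
fa xor 33 = c9
29 xor f2 = db
91 xor b1 = 20
1b xor 6b = 70
1d xor 57 = 4a

936ee7fe239d3fc9db20704a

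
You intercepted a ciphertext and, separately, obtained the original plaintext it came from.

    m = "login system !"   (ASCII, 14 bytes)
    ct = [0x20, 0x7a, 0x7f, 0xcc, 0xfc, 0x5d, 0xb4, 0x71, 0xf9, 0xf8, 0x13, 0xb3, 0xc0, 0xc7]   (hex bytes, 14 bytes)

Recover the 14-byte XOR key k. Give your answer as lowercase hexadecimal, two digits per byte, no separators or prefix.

4c1518a5927dc7088a8c76dee0e6

Since ct = m ⊕ k, XORing both sides with m gives k = m ⊕ ct.
byte 0: 6c XOR 20 = 4c
byte 1: 6f XOR 7a = 15
byte 2: 67 XOR 7f = 18
byte 3: 69 XOR cc = a5
byte 4: 6e XOR fc = 92
byte 5: 20 XOR 5d = 7d
byte 6: 73 XOR b4 = c7
byte 7: 79 XOR 71 = 08
byte 8: 73 XOR f9 = 8a
byte 9: 74 XOR f8 = 8c
byte 10: 65 XOR 13 = 76
byte 11: 6d XOR b3 = de
byte 12: 20 XOR c0 = e0
byte 13: 21 XOR c7 = e6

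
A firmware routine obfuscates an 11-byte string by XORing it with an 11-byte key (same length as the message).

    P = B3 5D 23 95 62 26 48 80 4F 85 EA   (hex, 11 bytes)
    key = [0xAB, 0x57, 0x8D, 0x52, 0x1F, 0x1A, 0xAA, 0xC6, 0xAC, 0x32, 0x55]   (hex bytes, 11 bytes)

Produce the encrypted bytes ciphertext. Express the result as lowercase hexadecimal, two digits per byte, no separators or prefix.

byte 0: b3 XOR ab = 18
byte 1: 5d XOR 57 = 0a
byte 2: 23 XOR 8d = ae
byte 3: 95 XOR 52 = c7
byte 4: 62 XOR 1f = 7d
byte 5: 26 XOR 1a = 3c
byte 6: 48 XOR aa = e2
byte 7: 80 XOR c6 = 46
byte 8: 4f XOR ac = e3
byte 9: 85 XOR 32 = b7
byte 10: ea XOR 55 = bf

180aaec77d3ce246e3b7bf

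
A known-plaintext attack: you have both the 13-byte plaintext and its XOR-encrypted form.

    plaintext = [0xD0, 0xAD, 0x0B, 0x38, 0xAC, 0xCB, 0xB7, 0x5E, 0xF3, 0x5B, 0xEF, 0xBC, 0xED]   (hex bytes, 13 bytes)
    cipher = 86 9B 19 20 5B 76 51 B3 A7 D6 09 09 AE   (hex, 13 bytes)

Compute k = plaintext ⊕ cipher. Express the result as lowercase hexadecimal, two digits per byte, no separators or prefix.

Since cipher = plaintext ⊕ k, XORing both sides with plaintext gives k = plaintext ⊕ cipher.
byte 0: d0 xor 86 = 56
byte 1: ad xor 9b = 36
byte 2: 0b xor 19 = 12
byte 3: 38 xor 20 = 18
byte 4: ac xor 5b = f7
byte 5: cb xor 76 = bd
byte 6: b7 xor 51 = e6
byte 7: 5e xor b3 = ed
byte 8: f3 xor a7 = 54
byte 9: 5b xor d6 = 8d
byte 10: ef xor 09 = e6
byte 11: bc xor 09 = b5
byte 12: ed xor ae = 43

56361218f7bde6ed548de6b543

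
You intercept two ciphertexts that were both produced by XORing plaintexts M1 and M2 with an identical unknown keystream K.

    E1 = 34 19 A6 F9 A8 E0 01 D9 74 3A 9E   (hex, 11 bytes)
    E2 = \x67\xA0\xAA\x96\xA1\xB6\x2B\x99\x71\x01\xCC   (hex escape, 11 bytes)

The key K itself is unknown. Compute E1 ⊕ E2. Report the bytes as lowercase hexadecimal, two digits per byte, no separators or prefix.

E1 ⊕ E2 = (M1 ⊕ K) ⊕ (M2 ⊕ K) = M1 ⊕ M2 — the shared key cancels under XOR.
 52 ^ 103 =  83
 25 ^ 160 = 185
166 ^ 170 =  12
249 ^ 150 = 111
168 ^ 161 =   9
224 ^ 182 =  86
  1 ^  43 =  42
217 ^ 153 =  64
116 ^ 113 =   5
 58 ^   1 =  59
158 ^ 204 =  82

53b90c6f09562a40053b52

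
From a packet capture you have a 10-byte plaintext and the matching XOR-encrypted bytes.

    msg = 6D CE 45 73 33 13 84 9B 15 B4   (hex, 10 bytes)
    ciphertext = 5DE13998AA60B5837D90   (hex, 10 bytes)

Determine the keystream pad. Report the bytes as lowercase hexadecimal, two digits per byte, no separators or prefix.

302f7ceb997331186824

Since ciphertext = msg ⊕ pad, XORing both sides with msg gives pad = msg ⊕ ciphertext.
01101101 ^ 01011101 = 00110000
11001110 ^ 11100001 = 00101111
01000101 ^ 00111001 = 01111100
01110011 ^ 10011000 = 11101011
00110011 ^ 10101010 = 10011001
00010011 ^ 01100000 = 01110011
10000100 ^ 10110101 = 00110001
10011011 ^ 10000011 = 00011000
00010101 ^ 01111101 = 01101000
10110100 ^ 10010000 = 00100100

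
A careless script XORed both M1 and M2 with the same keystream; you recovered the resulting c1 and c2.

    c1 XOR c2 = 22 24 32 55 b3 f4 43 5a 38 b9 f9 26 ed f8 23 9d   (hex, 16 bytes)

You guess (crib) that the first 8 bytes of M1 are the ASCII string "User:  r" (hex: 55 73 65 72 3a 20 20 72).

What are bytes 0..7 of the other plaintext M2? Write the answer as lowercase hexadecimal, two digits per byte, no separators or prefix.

Since c1 ⊕ c2 = M1 ⊕ M2, XORing with the guessed M1 bytes yields the corresponding M2 bytes: M2 = (c1 ⊕ c2) ⊕ M1.
byte 0: 22 ^ 55 = 77
byte 1: 24 ^ 73 = 57
byte 2: 32 ^ 65 = 57
byte 3: 55 ^ 72 = 27
byte 4: b3 ^ 3a = 89
byte 5: f4 ^ 20 = d4
byte 6: 43 ^ 20 = 63
byte 7: 5a ^ 72 = 28

7757572789d46328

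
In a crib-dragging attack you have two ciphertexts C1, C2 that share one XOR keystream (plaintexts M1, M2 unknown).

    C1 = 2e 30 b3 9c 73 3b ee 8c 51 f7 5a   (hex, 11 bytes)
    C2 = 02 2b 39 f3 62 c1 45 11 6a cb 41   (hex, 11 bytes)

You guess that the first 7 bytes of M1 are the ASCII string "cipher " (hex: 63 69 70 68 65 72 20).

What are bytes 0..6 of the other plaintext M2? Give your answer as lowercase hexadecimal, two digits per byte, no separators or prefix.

4f72fa0774888b

First, C1 ⊕ C2 = (M1 ⊕ K) ⊕ (M2 ⊕ K) = M1 ⊕ M2, so the key drops out. Then M2 = (M1 ⊕ M2) ⊕ M1 over the first 7 bytes.
byte 0: (2e ^ 02) ^ 63 = 2c ^ 63 = 4f
byte 1: (30 ^ 2b) ^ 69 = 1b ^ 69 = 72
byte 2: (b3 ^ 39) ^ 70 = 8a ^ 70 = fa
byte 3: (9c ^ f3) ^ 68 = 6f ^ 68 = 07
byte 4: (73 ^ 62) ^ 65 = 11 ^ 65 = 74
byte 5: (3b ^ c1) ^ 72 = fa ^ 72 = 88
byte 6: (ee ^ 45) ^ 20 = ab ^ 20 = 8b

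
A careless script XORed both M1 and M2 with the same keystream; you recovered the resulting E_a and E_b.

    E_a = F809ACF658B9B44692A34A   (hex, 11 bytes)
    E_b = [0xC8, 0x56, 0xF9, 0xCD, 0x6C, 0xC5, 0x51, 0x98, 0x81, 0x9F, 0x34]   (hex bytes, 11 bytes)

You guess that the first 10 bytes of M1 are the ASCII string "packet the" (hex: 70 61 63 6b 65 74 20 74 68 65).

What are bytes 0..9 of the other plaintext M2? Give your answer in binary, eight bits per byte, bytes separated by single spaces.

01000000 00111110 00110110 01010000 01010001 00001000 11000101 10101010 01111011 01011001

First, E_a ⊕ E_b = (M1 ⊕ K) ⊕ (M2 ⊕ K) = M1 ⊕ M2, so the key drops out. Then M2 = (M1 ⊕ M2) ⊕ M1 over the first 10 bytes.
byte 0: (f8 xor c8) xor 70 = 30 xor 70 = 40
byte 1: (09 xor 56) xor 61 = 5f xor 61 = 3e
byte 2: (ac xor f9) xor 63 = 55 xor 63 = 36
byte 3: (f6 xor cd) xor 6b = 3b xor 6b = 50
byte 4: (58 xor 6c) xor 65 = 34 xor 65 = 51
byte 5: (b9 xor c5) xor 74 = 7c xor 74 = 08
byte 6: (b4 xor 51) xor 20 = e5 xor 20 = c5
byte 7: (46 xor 98) xor 74 = de xor 74 = aa
byte 8: (92 xor 81) xor 68 = 13 xor 68 = 7b
byte 9: (a3 xor 9f) xor 65 = 3c xor 65 = 59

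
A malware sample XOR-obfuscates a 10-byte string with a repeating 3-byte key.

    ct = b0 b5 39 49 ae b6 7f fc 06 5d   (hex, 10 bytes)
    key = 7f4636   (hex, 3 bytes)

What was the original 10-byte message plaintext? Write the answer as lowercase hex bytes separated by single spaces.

cf f3 0f 36 e8 80 00 ba 30 22

The 3-byte key repeats, so the effective keystream is 7f 46 36 7f 46 36 7f 46 36 7f.
byte 0: b0 xor 7f = cf
byte 1: b5 xor 46 = f3
byte 2: 39 xor 36 = 0f
byte 3: 49 xor 7f = 36
byte 4: ae xor 46 = e8
byte 5: b6 xor 36 = 80
byte 6: 7f xor 7f = 00
byte 7: fc xor 46 = ba
byte 8: 06 xor 36 = 30
byte 9: 5d xor 7f = 22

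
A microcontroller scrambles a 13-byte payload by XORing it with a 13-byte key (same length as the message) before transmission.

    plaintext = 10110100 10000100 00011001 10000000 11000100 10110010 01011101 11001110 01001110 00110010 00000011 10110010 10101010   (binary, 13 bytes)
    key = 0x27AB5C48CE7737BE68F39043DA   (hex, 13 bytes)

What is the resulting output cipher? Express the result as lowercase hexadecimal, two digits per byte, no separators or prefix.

180 ⊕  39 = 147
132 ⊕ 171 =  47
 25 ⊕  92 =  69
128 ⊕  72 = 200
196 ⊕ 206 =  10
178 ⊕ 119 = 197
 93 ⊕  55 = 106
206 ⊕ 190 = 112
 78 ⊕ 104 =  38
 50 ⊕ 243 = 193
  3 ⊕ 144 = 147
178 ⊕  67 = 241
170 ⊕ 218 = 112

932f45c80ac56a7026c193f170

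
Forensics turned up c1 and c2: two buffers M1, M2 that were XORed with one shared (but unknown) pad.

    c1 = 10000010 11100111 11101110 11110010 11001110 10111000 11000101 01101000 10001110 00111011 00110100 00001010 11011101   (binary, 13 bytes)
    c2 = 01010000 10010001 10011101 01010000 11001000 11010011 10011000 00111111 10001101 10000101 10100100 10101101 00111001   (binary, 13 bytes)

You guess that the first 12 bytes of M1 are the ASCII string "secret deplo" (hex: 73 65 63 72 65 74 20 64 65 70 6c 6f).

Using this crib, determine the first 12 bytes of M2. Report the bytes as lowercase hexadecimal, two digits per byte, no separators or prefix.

a11310d0631f7d3366cefcc8

First, c1 ⊕ c2 = (M1 ⊕ K) ⊕ (M2 ⊕ K) = M1 ⊕ M2, so the key drops out. Then M2 = (M1 ⊕ M2) ⊕ M1 over the first 12 bytes.
byte 0: (82 ⊕ 50) ⊕ 73 = d2 ⊕ 73 = a1
byte 1: (e7 ⊕ 91) ⊕ 65 = 76 ⊕ 65 = 13
byte 2: (ee ⊕ 9d) ⊕ 63 = 73 ⊕ 63 = 10
byte 3: (f2 ⊕ 50) ⊕ 72 = a2 ⊕ 72 = d0
byte 4: (ce ⊕ c8) ⊕ 65 = 06 ⊕ 65 = 63
byte 5: (b8 ⊕ d3) ⊕ 74 = 6b ⊕ 74 = 1f
byte 6: (c5 ⊕ 98) ⊕ 20 = 5d ⊕ 20 = 7d
byte 7: (68 ⊕ 3f) ⊕ 64 = 57 ⊕ 64 = 33
byte 8: (8e ⊕ 8d) ⊕ 65 = 03 ⊕ 65 = 66
byte 9: (3b ⊕ 85) ⊕ 70 = be ⊕ 70 = ce
byte 10: (34 ⊕ a4) ⊕ 6c = 90 ⊕ 6c = fc
byte 11: (0a ⊕ ad) ⊕ 6f = a7 ⊕ 6f = c8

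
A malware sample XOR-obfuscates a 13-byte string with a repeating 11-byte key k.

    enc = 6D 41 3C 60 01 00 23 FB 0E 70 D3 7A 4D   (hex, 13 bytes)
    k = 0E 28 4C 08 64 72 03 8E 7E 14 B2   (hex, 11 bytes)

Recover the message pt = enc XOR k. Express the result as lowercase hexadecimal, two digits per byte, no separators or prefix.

63697068657220757064617465

The 11-byte key repeats, so the effective keystream is 0e 28 4c 08 64 72 03 8e 7e 14 b2 0e 28.
byte 0: 6d XOR 0e = 63
byte 1: 41 XOR 28 = 69
byte 2: 3c XOR 4c = 70
byte 3: 60 XOR 08 = 68
byte 4: 01 XOR 64 = 65
byte 5: 00 XOR 72 = 72
byte 6: 23 XOR 03 = 20
byte 7: fb XOR 8e = 75
byte 8: 0e XOR 7e = 70
byte 9: 70 XOR 14 = 64
byte 10: d3 XOR b2 = 61
byte 11: 7a XOR 0e = 74
byte 12: 4d XOR 28 = 65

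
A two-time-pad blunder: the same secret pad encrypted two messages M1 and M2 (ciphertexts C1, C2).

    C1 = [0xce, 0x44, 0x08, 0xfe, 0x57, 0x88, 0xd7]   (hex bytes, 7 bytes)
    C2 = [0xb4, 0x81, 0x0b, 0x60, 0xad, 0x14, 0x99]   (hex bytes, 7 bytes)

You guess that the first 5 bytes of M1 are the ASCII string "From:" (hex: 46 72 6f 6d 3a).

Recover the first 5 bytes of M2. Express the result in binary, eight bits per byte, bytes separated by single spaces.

First, C1 ⊕ C2 = (M1 ⊕ K) ⊕ (M2 ⊕ K) = M1 ⊕ M2, so the key drops out. Then M2 = (M1 ⊕ M2) ⊕ M1 over the first 5 bytes.
byte 0: (ce XOR b4) XOR 46 = 7a XOR 46 = 3c
byte 1: (44 XOR 81) XOR 72 = c5 XOR 72 = b7
byte 2: (08 XOR 0b) XOR 6f = 03 XOR 6f = 6c
byte 3: (fe XOR 60) XOR 6d = 9e XOR 6d = f3
byte 4: (57 XOR ad) XOR 3a = fa XOR 3a = c0

00111100 10110111 01101100 11110011 11000000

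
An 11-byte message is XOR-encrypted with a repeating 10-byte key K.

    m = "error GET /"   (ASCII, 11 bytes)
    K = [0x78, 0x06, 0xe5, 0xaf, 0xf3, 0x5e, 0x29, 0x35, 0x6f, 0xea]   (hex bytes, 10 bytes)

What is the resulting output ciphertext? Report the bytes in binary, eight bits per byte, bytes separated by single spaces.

00011101 01110100 10010111 11000000 10000001 01111110 01101110 01110000 00111011 11001010 01010111

The 10-byte key repeats, so the effective keystream is 78 06 e5 af f3 5e 29 35 6f ea 78.
byte 0: 01100101 ^ 01111000 = 00011101
byte 1: 01110010 ^ 00000110 = 01110100
byte 2: 01110010 ^ 11100101 = 10010111
byte 3: 01101111 ^ 10101111 = 11000000
byte 4: 01110010 ^ 11110011 = 10000001
byte 5: 00100000 ^ 01011110 = 01111110
byte 6: 01000111 ^ 00101001 = 01101110
byte 7: 01000101 ^ 00110101 = 01110000
byte 8: 01010100 ^ 01101111 = 00111011
byte 9: 00100000 ^ 11101010 = 11001010
byte 10: 00101111 ^ 01111000 = 01010111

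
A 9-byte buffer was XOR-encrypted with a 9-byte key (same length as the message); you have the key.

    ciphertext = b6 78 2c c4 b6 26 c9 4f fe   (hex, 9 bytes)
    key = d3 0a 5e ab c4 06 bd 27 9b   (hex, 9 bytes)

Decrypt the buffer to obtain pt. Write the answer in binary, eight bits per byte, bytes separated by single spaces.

01100101 01110010 01110010 01101111 01110010 00100000 01110100 01101000 01100101

byte 0: b6 xor d3 = 65
byte 1: 78 xor 0a = 72
byte 2: 2c xor 5e = 72
byte 3: c4 xor ab = 6f
byte 4: b6 xor c4 = 72
byte 5: 26 xor 06 = 20
byte 6: c9 xor bd = 74
byte 7: 4f xor 27 = 68
byte 8: fe xor 9b = 65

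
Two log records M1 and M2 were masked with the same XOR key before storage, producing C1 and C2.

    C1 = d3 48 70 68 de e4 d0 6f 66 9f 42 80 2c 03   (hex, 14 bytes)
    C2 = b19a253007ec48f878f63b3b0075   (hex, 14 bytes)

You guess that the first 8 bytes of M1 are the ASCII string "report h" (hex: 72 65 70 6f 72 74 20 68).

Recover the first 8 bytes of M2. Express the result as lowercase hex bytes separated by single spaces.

First, C1 ⊕ C2 = (M1 ⊕ K) ⊕ (M2 ⊕ K) = M1 ⊕ M2, so the key drops out. Then M2 = (M1 ⊕ M2) ⊕ M1 over the first 8 bytes.
byte 0: (d3 xor b1) xor 72 = 62 xor 72 = 10
byte 1: (48 xor 9a) xor 65 = d2 xor 65 = b7
byte 2: (70 xor 25) xor 70 = 55 xor 70 = 25
byte 3: (68 xor 30) xor 6f = 58 xor 6f = 37
byte 4: (de xor 07) xor 72 = d9 xor 72 = ab
byte 5: (e4 xor ec) xor 74 = 08 xor 74 = 7c
byte 6: (d0 xor 48) xor 20 = 98 xor 20 = b8
byte 7: (6f xor f8) xor 68 = 97 xor 68 = ff

10 b7 25 37 ab 7c b8 ff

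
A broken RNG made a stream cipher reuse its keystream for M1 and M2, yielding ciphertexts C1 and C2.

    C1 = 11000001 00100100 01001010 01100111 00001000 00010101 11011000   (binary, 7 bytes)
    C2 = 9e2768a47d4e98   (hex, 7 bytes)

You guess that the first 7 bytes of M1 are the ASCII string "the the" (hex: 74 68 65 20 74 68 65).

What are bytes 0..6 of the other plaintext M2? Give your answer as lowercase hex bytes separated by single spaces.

First, C1 ⊕ C2 = (M1 ⊕ K) ⊕ (M2 ⊕ K) = M1 ⊕ M2, so the key drops out. Then M2 = (M1 ⊕ M2) ⊕ M1 over the first 7 bytes.
byte 0: (c1 ^ 9e) ^ 74 = 5f ^ 74 = 2b
byte 1: (24 ^ 27) ^ 68 = 03 ^ 68 = 6b
byte 2: (4a ^ 68) ^ 65 = 22 ^ 65 = 47
byte 3: (67 ^ a4) ^ 20 = c3 ^ 20 = e3
byte 4: (08 ^ 7d) ^ 74 = 75 ^ 74 = 01
byte 5: (15 ^ 4e) ^ 68 = 5b ^ 68 = 33
byte 6: (d8 ^ 98) ^ 65 = 40 ^ 65 = 25

2b 6b 47 e3 01 33 25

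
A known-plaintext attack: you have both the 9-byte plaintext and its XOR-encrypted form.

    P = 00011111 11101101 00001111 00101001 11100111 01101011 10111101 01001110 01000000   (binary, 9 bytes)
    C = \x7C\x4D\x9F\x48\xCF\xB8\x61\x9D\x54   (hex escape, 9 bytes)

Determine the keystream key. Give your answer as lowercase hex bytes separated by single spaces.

Since C = P ⊕ key, XORing both sides with P gives key = P ⊕ C.
byte 0: 1f ^ 7c = 63
byte 1: ed ^ 4d = a0
byte 2: 0f ^ 9f = 90
byte 3: 29 ^ 48 = 61
byte 4: e7 ^ cf = 28
byte 5: 6b ^ b8 = d3
byte 6: bd ^ 61 = dc
byte 7: 4e ^ 9d = d3
byte 8: 40 ^ 54 = 14

63 a0 90 61 28 d3 dc d3 14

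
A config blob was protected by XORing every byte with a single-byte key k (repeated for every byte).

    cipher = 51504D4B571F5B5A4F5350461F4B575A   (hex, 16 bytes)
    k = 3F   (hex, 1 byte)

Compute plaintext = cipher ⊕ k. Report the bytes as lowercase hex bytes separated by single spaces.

The 1-byte key repeats, so the effective keystream is 3f 3f 3f 3f 3f 3f 3f 3f 3f 3f 3f 3f 3f 3f 3f 3f.
byte 0: 51 ^ 3f = 6e
byte 1: 50 ^ 3f = 6f
byte 2: 4d ^ 3f = 72
byte 3: 4b ^ 3f = 74
byte 4: 57 ^ 3f = 68
byte 5: 1f ^ 3f = 20
byte 6: 5b ^ 3f = 64
byte 7: 5a ^ 3f = 65
byte 8: 4f ^ 3f = 70
byte 9: 53 ^ 3f = 6c
byte 10: 50 ^ 3f = 6f
byte 11: 46 ^ 3f = 79
byte 12: 1f ^ 3f = 20
byte 13: 4b ^ 3f = 74
byte 14: 57 ^ 3f = 68
byte 15: 5a ^ 3f = 65

6e 6f 72 74 68 20 64 65 70 6c 6f 79 20 74 68 65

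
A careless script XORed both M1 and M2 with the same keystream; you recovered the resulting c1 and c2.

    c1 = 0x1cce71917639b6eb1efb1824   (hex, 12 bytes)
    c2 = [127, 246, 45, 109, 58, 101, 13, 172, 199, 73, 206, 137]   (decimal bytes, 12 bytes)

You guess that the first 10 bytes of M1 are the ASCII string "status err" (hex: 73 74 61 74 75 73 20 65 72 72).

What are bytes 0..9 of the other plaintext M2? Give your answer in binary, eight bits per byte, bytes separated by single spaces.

First, c1 ⊕ c2 = (M1 ⊕ K) ⊕ (M2 ⊕ K) = M1 ⊕ M2, so the key drops out. Then M2 = (M1 ⊕ M2) ⊕ M1 over the first 10 bytes.
byte 0: (1c ⊕ 7f) ⊕ 73 = 63 ⊕ 73 = 10
byte 1: (ce ⊕ f6) ⊕ 74 = 38 ⊕ 74 = 4c
byte 2: (71 ⊕ 2d) ⊕ 61 = 5c ⊕ 61 = 3d
byte 3: (91 ⊕ 6d) ⊕ 74 = fc ⊕ 74 = 88
byte 4: (76 ⊕ 3a) ⊕ 75 = 4c ⊕ 75 = 39
byte 5: (39 ⊕ 65) ⊕ 73 = 5c ⊕ 73 = 2f
byte 6: (b6 ⊕ 0d) ⊕ 20 = bb ⊕ 20 = 9b
byte 7: (eb ⊕ ac) ⊕ 65 = 47 ⊕ 65 = 22
byte 8: (1e ⊕ c7) ⊕ 72 = d9 ⊕ 72 = ab
byte 9: (fb ⊕ 49) ⊕ 72 = b2 ⊕ 72 = c0

00010000 01001100 00111101 10001000 00111001 00101111 10011011 00100010 10101011 11000000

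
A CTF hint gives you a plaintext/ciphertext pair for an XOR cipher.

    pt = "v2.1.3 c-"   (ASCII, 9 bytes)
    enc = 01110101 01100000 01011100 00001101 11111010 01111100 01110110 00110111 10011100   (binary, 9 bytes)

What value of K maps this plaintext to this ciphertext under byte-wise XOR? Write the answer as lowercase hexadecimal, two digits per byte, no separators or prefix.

0352723cd44f5654b1

Since enc = pt ⊕ K, XORing both sides with pt gives K = pt ⊕ enc.
byte 0: 76 ⊕ 75 = 03
byte 1: 32 ⊕ 60 = 52
byte 2: 2e ⊕ 5c = 72
byte 3: 31 ⊕ 0d = 3c
byte 4: 2e ⊕ fa = d4
byte 5: 33 ⊕ 7c = 4f
byte 6: 20 ⊕ 76 = 56
byte 7: 63 ⊕ 37 = 54
byte 8: 2d ⊕ 9c = b1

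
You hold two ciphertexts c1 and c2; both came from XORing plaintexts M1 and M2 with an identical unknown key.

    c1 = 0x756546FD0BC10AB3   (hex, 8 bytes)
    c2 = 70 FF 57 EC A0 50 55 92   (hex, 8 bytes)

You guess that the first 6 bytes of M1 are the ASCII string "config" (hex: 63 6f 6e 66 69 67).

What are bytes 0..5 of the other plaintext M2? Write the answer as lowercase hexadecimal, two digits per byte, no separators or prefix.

66f57f77c2f6

First, c1 ⊕ c2 = (M1 ⊕ K) ⊕ (M2 ⊕ K) = M1 ⊕ M2, so the key drops out. Then M2 = (M1 ⊕ M2) ⊕ M1 over the first 6 bytes.
byte 0: (75 ⊕ 70) ⊕ 63 = 05 ⊕ 63 = 66
byte 1: (65 ⊕ ff) ⊕ 6f = 9a ⊕ 6f = f5
byte 2: (46 ⊕ 57) ⊕ 6e = 11 ⊕ 6e = 7f
byte 3: (fd ⊕ ec) ⊕ 66 = 11 ⊕ 66 = 77
byte 4: (0b ⊕ a0) ⊕ 69 = ab ⊕ 69 = c2
byte 5: (c1 ⊕ 50) ⊕ 67 = 91 ⊕ 67 = f6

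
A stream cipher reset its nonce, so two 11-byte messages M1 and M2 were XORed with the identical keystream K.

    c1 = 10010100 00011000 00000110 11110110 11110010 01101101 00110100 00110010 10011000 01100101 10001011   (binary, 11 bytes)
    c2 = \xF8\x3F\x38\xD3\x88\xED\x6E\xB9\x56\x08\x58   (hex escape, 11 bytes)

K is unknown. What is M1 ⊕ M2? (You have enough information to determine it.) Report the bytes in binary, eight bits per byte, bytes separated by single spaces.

01101100 00100111 00111110 00100101 01111010 10000000 01011010 10001011 11001110 01101101 11010011

c1 ⊕ c2 = (M1 ⊕ K) ⊕ (M2 ⊕ K) = M1 ⊕ M2 — the shared key cancels under XOR.
byte 0: 94 xor f8 = 6c
byte 1: 18 xor 3f = 27
byte 2: 06 xor 38 = 3e
byte 3: f6 xor d3 = 25
byte 4: f2 xor 88 = 7a
byte 5: 6d xor ed = 80
byte 6: 34 xor 6e = 5a
byte 7: 32 xor b9 = 8b
byte 8: 98 xor 56 = ce
byte 9: 65 xor 08 = 6d
byte 10: 8b xor 58 = d3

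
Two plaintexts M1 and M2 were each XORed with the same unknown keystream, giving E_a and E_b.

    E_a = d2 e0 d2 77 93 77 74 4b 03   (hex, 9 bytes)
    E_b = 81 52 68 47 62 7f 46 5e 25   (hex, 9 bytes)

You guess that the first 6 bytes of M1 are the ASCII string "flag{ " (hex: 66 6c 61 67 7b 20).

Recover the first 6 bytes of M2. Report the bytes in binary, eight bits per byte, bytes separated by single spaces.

00110101 11011110 11011011 01010111 10001010 00101000

First, E_a ⊕ E_b = (M1 ⊕ K) ⊕ (M2 ⊕ K) = M1 ⊕ M2, so the key drops out. Then M2 = (M1 ⊕ M2) ⊕ M1 over the first 6 bytes.
byte 0: (d2 ⊕ 81) ⊕ 66 = 53 ⊕ 66 = 35
byte 1: (e0 ⊕ 52) ⊕ 6c = b2 ⊕ 6c = de
byte 2: (d2 ⊕ 68) ⊕ 61 = ba ⊕ 61 = db
byte 3: (77 ⊕ 47) ⊕ 67 = 30 ⊕ 67 = 57
byte 4: (93 ⊕ 62) ⊕ 7b = f1 ⊕ 7b = 8a
byte 5: (77 ⊕ 7f) ⊕ 20 = 08 ⊕ 20 = 28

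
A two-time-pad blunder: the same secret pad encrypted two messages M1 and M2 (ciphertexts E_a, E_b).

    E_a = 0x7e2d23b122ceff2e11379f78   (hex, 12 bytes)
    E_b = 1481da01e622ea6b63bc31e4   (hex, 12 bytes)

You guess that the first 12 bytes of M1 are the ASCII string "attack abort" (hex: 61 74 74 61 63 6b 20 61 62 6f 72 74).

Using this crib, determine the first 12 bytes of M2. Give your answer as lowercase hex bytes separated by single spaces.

0b d8 8d d1 a7 87 35 24 10 e4 dc e8

First, E_a ⊕ E_b = (M1 ⊕ K) ⊕ (M2 ⊕ K) = M1 ⊕ M2, so the key drops out. Then M2 = (M1 ⊕ M2) ⊕ M1 over the first 12 bytes.
byte 0: (7e ^ 14) ^ 61 = 6a ^ 61 = 0b
byte 1: (2d ^ 81) ^ 74 = ac ^ 74 = d8
byte 2: (23 ^ da) ^ 74 = f9 ^ 74 = 8d
byte 3: (b1 ^ 01) ^ 61 = b0 ^ 61 = d1
byte 4: (22 ^ e6) ^ 63 = c4 ^ 63 = a7
byte 5: (ce ^ 22) ^ 6b = ec ^ 6b = 87
byte 6: (ff ^ ea) ^ 20 = 15 ^ 20 = 35
byte 7: (2e ^ 6b) ^ 61 = 45 ^ 61 = 24
byte 8: (11 ^ 63) ^ 62 = 72 ^ 62 = 10
byte 9: (37 ^ bc) ^ 6f = 8b ^ 6f = e4
byte 10: (9f ^ 31) ^ 72 = ae ^ 72 = dc
byte 11: (78 ^ e4) ^ 74 = 9c ^ 74 = e8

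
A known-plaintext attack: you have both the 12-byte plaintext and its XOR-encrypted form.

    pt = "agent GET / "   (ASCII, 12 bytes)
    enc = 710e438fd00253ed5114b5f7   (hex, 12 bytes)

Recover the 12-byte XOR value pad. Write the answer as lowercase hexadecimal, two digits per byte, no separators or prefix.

Since enc = pt ⊕ pad, XORing both sides with pt gives pad = pt ⊕ enc.
01100001 ^ 01110001 = 00010000
01100111 ^ 00001110 = 01101001
01100101 ^ 01000011 = 00100110
01101110 ^ 10001111 = 11100001
01110100 ^ 11010000 = 10100100
00100000 ^ 00000010 = 00100010
01000111 ^ 01010011 = 00010100
01000101 ^ 11101101 = 10101000
01010100 ^ 01010001 = 00000101
00100000 ^ 00010100 = 00110100
00101111 ^ 10110101 = 10011010
00100000 ^ 11110111 = 11010111

106926e1a42214a805349ad7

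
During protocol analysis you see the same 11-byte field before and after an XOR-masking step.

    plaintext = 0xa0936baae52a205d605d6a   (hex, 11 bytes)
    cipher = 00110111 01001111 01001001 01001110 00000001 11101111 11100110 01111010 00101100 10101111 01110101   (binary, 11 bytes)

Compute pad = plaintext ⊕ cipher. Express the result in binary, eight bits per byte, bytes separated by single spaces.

10010111 11011100 00100010 11100100 11100100 11000101 11000110 00100111 01001100 11110010 00011111

Since cipher = plaintext ⊕ pad, XORing both sides with plaintext gives pad = plaintext ⊕ cipher.
byte 0: a0 xor 37 = 97
byte 1: 93 xor 4f = dc
byte 2: 6b xor 49 = 22
byte 3: aa xor 4e = e4
byte 4: e5 xor 01 = e4
byte 5: 2a xor ef = c5
byte 6: 20 xor e6 = c6
byte 7: 5d xor 7a = 27
byte 8: 60 xor 2c = 4c
byte 9: 5d xor af = f2
byte 10: 6a xor 75 = 1f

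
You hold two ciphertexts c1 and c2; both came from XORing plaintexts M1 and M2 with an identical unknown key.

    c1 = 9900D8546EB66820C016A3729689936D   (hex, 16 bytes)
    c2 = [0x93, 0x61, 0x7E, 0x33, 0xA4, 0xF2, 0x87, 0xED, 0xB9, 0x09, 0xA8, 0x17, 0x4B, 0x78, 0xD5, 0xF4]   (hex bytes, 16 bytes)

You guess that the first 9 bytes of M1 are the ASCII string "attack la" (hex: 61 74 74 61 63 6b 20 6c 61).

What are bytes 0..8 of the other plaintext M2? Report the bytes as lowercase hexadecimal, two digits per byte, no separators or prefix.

First, c1 ⊕ c2 = (M1 ⊕ K) ⊕ (M2 ⊕ K) = M1 ⊕ M2, so the key drops out. Then M2 = (M1 ⊕ M2) ⊕ M1 over the first 9 bytes.
byte 0: (99 XOR 93) XOR 61 = 0a XOR 61 = 6b
byte 1: (00 XOR 61) XOR 74 = 61 XOR 74 = 15
byte 2: (d8 XOR 7e) XOR 74 = a6 XOR 74 = d2
byte 3: (54 XOR 33) XOR 61 = 67 XOR 61 = 06
byte 4: (6e XOR a4) XOR 63 = ca XOR 63 = a9
byte 5: (b6 XOR f2) XOR 6b = 44 XOR 6b = 2f
byte 6: (68 XOR 87) XOR 20 = ef XOR 20 = cf
byte 7: (20 XOR ed) XOR 6c = cd XOR 6c = a1
byte 8: (c0 XOR b9) XOR 61 = 79 XOR 61 = 18

6b15d206a92fcfa118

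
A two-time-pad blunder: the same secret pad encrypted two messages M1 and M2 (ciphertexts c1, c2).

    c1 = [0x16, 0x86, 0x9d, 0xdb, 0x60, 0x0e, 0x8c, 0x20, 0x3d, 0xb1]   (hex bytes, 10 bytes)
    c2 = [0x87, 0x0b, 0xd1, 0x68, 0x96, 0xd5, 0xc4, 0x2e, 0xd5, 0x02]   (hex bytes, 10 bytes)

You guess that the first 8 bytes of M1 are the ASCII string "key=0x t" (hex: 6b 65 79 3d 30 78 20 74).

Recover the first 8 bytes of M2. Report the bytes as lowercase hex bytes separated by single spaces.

First, c1 ⊕ c2 = (M1 ⊕ K) ⊕ (M2 ⊕ K) = M1 ⊕ M2, so the key drops out. Then M2 = (M1 ⊕ M2) ⊕ M1 over the first 8 bytes.
byte 0: (16 XOR 87) XOR 6b = 91 XOR 6b = fa
byte 1: (86 XOR 0b) XOR 65 = 8d XOR 65 = e8
byte 2: (9d XOR d1) XOR 79 = 4c XOR 79 = 35
byte 3: (db XOR 68) XOR 3d = b3 XOR 3d = 8e
byte 4: (60 XOR 96) XOR 30 = f6 XOR 30 = c6
byte 5: (0e XOR d5) XOR 78 = db XOR 78 = a3
byte 6: (8c XOR c4) XOR 20 = 48 XOR 20 = 68
byte 7: (20 XOR 2e) XOR 74 = 0e XOR 74 = 7a

fa e8 35 8e c6 a3 68 7a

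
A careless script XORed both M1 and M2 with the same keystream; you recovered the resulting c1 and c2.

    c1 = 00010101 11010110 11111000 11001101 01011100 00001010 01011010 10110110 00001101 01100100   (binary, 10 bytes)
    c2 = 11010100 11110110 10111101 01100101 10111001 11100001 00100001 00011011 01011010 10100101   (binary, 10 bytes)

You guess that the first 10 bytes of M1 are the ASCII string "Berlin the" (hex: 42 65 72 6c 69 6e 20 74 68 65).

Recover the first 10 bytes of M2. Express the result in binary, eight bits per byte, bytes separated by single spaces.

First, c1 ⊕ c2 = (M1 ⊕ K) ⊕ (M2 ⊕ K) = M1 ⊕ M2, so the key drops out. Then M2 = (M1 ⊕ M2) ⊕ M1 over the first 10 bytes.
byte 0: (15 xor d4) xor 42 = c1 xor 42 = 83
byte 1: (d6 xor f6) xor 65 = 20 xor 65 = 45
byte 2: (f8 xor bd) xor 72 = 45 xor 72 = 37
byte 3: (cd xor 65) xor 6c = a8 xor 6c = c4
byte 4: (5c xor b9) xor 69 = e5 xor 69 = 8c
byte 5: (0a xor e1) xor 6e = eb xor 6e = 85
byte 6: (5a xor 21) xor 20 = 7b xor 20 = 5b
byte 7: (b6 xor 1b) xor 74 = ad xor 74 = d9
byte 8: (0d xor 5a) xor 68 = 57 xor 68 = 3f
byte 9: (64 xor a5) xor 65 = c1 xor 65 = a4

10000011 01000101 00110111 11000100 10001100 10000101 01011011 11011001 00111111 10100100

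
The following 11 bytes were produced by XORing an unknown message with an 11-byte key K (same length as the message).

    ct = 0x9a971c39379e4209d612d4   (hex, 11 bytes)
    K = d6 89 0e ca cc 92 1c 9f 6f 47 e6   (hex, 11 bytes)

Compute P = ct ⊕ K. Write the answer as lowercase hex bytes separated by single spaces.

4c 1e 12 f3 fb 0c 5e 96 b9 55 32

10011010 ^ 11010110 = 01001100
10010111 ^ 10001001 = 00011110
00011100 ^ 00001110 = 00010010
00111001 ^ 11001010 = 11110011
00110111 ^ 11001100 = 11111011
10011110 ^ 10010010 = 00001100
01000010 ^ 00011100 = 01011110
00001001 ^ 10011111 = 10010110
11010110 ^ 01101111 = 10111001
00010010 ^ 01000111 = 01010101
11010100 ^ 11100110 = 00110010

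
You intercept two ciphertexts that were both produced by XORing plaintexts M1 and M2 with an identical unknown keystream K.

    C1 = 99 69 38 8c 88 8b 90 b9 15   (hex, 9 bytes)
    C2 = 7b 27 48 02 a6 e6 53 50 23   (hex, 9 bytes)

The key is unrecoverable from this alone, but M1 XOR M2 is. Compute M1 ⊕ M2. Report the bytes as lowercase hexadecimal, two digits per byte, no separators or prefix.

C1 ⊕ C2 = (M1 ⊕ K) ⊕ (M2 ⊕ K) = M1 ⊕ M2 — the shared key cancels under XOR.
byte 0: 99 xor 7b = e2
byte 1: 69 xor 27 = 4e
byte 2: 38 xor 48 = 70
byte 3: 8c xor 02 = 8e
byte 4: 88 xor a6 = 2e
byte 5: 8b xor e6 = 6d
byte 6: 90 xor 53 = c3
byte 7: b9 xor 50 = e9
byte 8: 15 xor 23 = 36

e24e708e2e6dc3e936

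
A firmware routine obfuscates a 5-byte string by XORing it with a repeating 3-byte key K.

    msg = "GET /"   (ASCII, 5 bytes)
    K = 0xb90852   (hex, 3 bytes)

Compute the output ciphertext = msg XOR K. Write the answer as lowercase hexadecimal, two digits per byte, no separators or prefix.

fe4d069927

The 3-byte key repeats, so the effective keystream is b9 08 52 b9 08.
byte 0: 01000111 XOR 10111001 = 11111110
byte 1: 01000101 XOR 00001000 = 01001101
byte 2: 01010100 XOR 01010010 = 00000110
byte 3: 00100000 XOR 10111001 = 10011001
byte 4: 00101111 XOR 00001000 = 00100111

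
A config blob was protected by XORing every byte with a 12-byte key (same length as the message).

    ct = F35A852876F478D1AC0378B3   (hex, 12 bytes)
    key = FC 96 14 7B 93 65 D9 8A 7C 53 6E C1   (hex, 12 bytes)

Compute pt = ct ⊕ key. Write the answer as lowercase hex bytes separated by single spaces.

0f cc 91 53 e5 91 a1 5b d0 50 16 72

XOR is its own inverse, so applying the key byte-wise gives the result directly.
f3 ⊕ fc = 0f
5a ⊕ 96 = cc
85 ⊕ 14 = 91
28 ⊕ 7b = 53
76 ⊕ 93 = e5
f4 ⊕ 65 = 91
78 ⊕ d9 = a1
d1 ⊕ 8a = 5b
ac ⊕ 7c = d0
03 ⊕ 53 = 50
78 ⊕ 6e = 16
b3 ⊕ c1 = 72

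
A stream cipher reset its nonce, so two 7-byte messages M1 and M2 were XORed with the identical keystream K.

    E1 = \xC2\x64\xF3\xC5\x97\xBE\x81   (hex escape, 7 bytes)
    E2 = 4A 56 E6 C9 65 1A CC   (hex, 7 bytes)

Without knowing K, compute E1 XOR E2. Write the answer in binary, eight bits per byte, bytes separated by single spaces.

10001000 00110010 00010101 00001100 11110010 10100100 01001101

E1 ⊕ E2 = (M1 ⊕ K) ⊕ (M2 ⊕ K) = M1 ⊕ M2 — the shared key cancels under XOR.
c2 XOR 4a = 88
64 XOR 56 = 32
f3 XOR e6 = 15
c5 XOR c9 = 0c
97 XOR 65 = f2
be XOR 1a = a4
81 XOR cc = 4d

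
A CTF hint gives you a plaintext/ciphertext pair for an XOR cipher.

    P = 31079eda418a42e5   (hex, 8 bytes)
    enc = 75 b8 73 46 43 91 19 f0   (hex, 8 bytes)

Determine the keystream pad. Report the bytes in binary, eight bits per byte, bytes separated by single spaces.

Since enc = P ⊕ pad, XORing both sides with P gives pad = P ⊕ enc.
 49 ⊕ 117 =  68
  7 ⊕ 184 = 191
158 ⊕ 115 = 237
218 ⊕  70 = 156
 65 ⊕  67 =   2
138 ⊕ 145 =  27
 66 ⊕  25 =  91
229 ⊕ 240 =  21

01000100 10111111 11101101 10011100 00000010 00011011 01011011 00010101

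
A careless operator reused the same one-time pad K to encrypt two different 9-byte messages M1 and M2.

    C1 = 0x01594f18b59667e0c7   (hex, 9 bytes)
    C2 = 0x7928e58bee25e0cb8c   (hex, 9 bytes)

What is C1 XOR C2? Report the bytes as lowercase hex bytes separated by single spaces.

C1 ⊕ C2 = (M1 ⊕ K) ⊕ (M2 ⊕ K) = M1 ⊕ M2 — the shared key cancels under XOR.
01 ^ 79 = 78
59 ^ 28 = 71
4f ^ e5 = aa
18 ^ 8b = 93
b5 ^ ee = 5b
96 ^ 25 = b3
67 ^ e0 = 87
e0 ^ cb = 2b
c7 ^ 8c = 4b

78 71 aa 93 5b b3 87 2b 4b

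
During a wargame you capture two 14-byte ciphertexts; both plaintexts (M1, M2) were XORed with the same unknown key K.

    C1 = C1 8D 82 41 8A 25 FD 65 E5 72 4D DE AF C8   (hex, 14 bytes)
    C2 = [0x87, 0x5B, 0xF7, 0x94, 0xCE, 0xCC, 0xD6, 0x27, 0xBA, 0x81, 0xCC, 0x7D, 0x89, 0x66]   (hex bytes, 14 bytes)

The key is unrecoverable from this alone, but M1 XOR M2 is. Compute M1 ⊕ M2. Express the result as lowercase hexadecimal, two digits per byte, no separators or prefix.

46d675d544e92b425ff381a326ae

C1 ⊕ C2 = (M1 ⊕ K) ⊕ (M2 ⊕ K) = M1 ⊕ M2 — the shared key cancels under XOR.
c1 ^ 87 = 46
8d ^ 5b = d6
82 ^ f7 = 75
41 ^ 94 = d5
8a ^ ce = 44
25 ^ cc = e9
fd ^ d6 = 2b
65 ^ 27 = 42
e5 ^ ba = 5f
72 ^ 81 = f3
4d ^ cc = 81
de ^ 7d = a3
af ^ 89 = 26
c8 ^ 66 = ae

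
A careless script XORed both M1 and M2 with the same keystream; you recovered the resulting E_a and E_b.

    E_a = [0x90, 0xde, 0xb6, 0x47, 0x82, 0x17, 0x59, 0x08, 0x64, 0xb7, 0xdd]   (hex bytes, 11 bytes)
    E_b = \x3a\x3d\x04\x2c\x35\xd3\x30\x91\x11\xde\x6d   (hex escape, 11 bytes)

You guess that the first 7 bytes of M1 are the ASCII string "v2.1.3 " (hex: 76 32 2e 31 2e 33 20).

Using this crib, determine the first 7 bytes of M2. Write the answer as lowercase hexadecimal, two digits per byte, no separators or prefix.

dcd19c5a99f749

First, E_a ⊕ E_b = (M1 ⊕ K) ⊕ (M2 ⊕ K) = M1 ⊕ M2, so the key drops out. Then M2 = (M1 ⊕ M2) ⊕ M1 over the first 7 bytes.
byte 0: (90 XOR 3a) XOR 76 = aa XOR 76 = dc
byte 1: (de XOR 3d) XOR 32 = e3 XOR 32 = d1
byte 2: (b6 XOR 04) XOR 2e = b2 XOR 2e = 9c
byte 3: (47 XOR 2c) XOR 31 = 6b XOR 31 = 5a
byte 4: (82 XOR 35) XOR 2e = b7 XOR 2e = 99
byte 5: (17 XOR d3) XOR 33 = c4 XOR 33 = f7
byte 6: (59 XOR 30) XOR 20 = 69 XOR 20 = 49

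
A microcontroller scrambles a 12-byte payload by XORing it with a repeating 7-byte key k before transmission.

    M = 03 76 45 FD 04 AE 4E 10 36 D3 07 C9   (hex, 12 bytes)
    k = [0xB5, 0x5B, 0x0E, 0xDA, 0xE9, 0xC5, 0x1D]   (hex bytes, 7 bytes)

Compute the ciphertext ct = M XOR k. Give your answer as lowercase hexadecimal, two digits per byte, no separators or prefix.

b62d4b27ed6b53a56ddddd20

The 7-byte key repeats, so the effective keystream is b5 5b 0e da e9 c5 1d b5 5b 0e da e9.
byte 0: 03 XOR b5 = b6
byte 1: 76 XOR 5b = 2d
byte 2: 45 XOR 0e = 4b
byte 3: fd XOR da = 27
byte 4: 04 XOR e9 = ed
byte 5: ae XOR c5 = 6b
byte 6: 4e XOR 1d = 53
byte 7: 10 XOR b5 = a5
byte 8: 36 XOR 5b = 6d
byte 9: d3 XOR 0e = dd
byte 10: 07 XOR da = dd
byte 11: c9 XOR e9 = 20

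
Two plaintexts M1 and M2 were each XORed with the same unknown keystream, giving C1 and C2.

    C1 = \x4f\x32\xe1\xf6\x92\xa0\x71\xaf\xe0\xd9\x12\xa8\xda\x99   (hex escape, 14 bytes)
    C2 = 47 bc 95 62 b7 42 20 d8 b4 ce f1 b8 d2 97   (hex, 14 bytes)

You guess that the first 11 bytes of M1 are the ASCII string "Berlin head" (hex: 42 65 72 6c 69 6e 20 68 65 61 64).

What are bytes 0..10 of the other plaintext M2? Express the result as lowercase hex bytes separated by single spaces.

4a eb 06 f8 4c 8c 71 1f 31 76 87

First, C1 ⊕ C2 = (M1 ⊕ K) ⊕ (M2 ⊕ K) = M1 ⊕ M2, so the key drops out. Then M2 = (M1 ⊕ M2) ⊕ M1 over the first 11 bytes.
byte 0: (4f ⊕ 47) ⊕ 42 = 08 ⊕ 42 = 4a
byte 1: (32 ⊕ bc) ⊕ 65 = 8e ⊕ 65 = eb
byte 2: (e1 ⊕ 95) ⊕ 72 = 74 ⊕ 72 = 06
byte 3: (f6 ⊕ 62) ⊕ 6c = 94 ⊕ 6c = f8
byte 4: (92 ⊕ b7) ⊕ 69 = 25 ⊕ 69 = 4c
byte 5: (a0 ⊕ 42) ⊕ 6e = e2 ⊕ 6e = 8c
byte 6: (71 ⊕ 20) ⊕ 20 = 51 ⊕ 20 = 71
byte 7: (af ⊕ d8) ⊕ 68 = 77 ⊕ 68 = 1f
byte 8: (e0 ⊕ b4) ⊕ 65 = 54 ⊕ 65 = 31
byte 9: (d9 ⊕ ce) ⊕ 61 = 17 ⊕ 61 = 76
byte 10: (12 ⊕ f1) ⊕ 64 = e3 ⊕ 64 = 87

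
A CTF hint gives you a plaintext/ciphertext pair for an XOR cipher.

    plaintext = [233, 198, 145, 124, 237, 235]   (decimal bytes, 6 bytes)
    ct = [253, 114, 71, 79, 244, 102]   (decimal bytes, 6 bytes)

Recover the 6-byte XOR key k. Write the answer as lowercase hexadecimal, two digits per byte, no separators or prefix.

Since ct = plaintext ⊕ k, XORing both sides with plaintext gives k = plaintext ⊕ ct.
233 xor 253 =  20
198 xor 114 = 180
145 xor  71 = 214
124 xor  79 =  51
237 xor 244 =  25
235 xor 102 = 141

14b4d633198d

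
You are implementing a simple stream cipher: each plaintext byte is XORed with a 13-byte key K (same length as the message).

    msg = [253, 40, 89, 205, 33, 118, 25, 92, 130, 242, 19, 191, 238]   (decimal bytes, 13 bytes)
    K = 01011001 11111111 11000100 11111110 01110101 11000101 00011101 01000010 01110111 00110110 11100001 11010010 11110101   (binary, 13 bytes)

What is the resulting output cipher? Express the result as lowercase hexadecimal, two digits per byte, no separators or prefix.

a4d79d3354b3041ef5c4f26d1b

XOR is its own inverse, so applying the key byte-wise gives the result directly.
byte 0: 253 XOR  89 = 164
byte 1:  40 XOR 255 = 215
byte 2:  89 XOR 196 = 157
byte 3: 205 XOR 254 =  51
byte 4:  33 XOR 117 =  84
byte 5: 118 XOR 197 = 179
byte 6:  25 XOR  29 =   4
byte 7:  92 XOR  66 =  30
byte 8: 130 XOR 119 = 245
byte 9: 242 XOR  54 = 196
byte 10:  19 XOR 225 = 242
byte 11: 191 XOR 210 = 109
byte 12: 238 XOR 245 =  27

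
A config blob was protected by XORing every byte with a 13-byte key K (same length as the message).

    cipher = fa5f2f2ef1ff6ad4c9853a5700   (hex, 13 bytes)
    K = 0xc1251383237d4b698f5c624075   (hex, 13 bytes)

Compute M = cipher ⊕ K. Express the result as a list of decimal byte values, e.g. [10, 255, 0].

[59, 122, 60, 173, 210, 130, 33, 189, 70, 217, 88, 23, 117]

XOR is its own inverse, so applying the key byte-wise gives the result directly.
byte 0: fa xor c1 = 3b
byte 1: 5f xor 25 = 7a
byte 2: 2f xor 13 = 3c
byte 3: 2e xor 83 = ad
byte 4: f1 xor 23 = d2
byte 5: ff xor 7d = 82
byte 6: 6a xor 4b = 21
byte 7: d4 xor 69 = bd
byte 8: c9 xor 8f = 46
byte 9: 85 xor 5c = d9
byte 10: 3a xor 62 = 58
byte 11: 57 xor 40 = 17
byte 12: 00 xor 75 = 75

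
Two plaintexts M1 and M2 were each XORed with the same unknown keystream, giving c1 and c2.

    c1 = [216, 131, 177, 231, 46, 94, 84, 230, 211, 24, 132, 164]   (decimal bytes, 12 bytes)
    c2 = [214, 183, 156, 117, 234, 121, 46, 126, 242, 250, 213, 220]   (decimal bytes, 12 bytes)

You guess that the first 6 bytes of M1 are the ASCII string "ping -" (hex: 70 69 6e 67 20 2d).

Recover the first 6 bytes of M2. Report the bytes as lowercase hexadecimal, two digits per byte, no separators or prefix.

7e5d43f5e40a

First, c1 ⊕ c2 = (M1 ⊕ K) ⊕ (M2 ⊕ K) = M1 ⊕ M2, so the key drops out. Then M2 = (M1 ⊕ M2) ⊕ M1 over the first 6 bytes.
byte 0: (d8 XOR d6) XOR 70 = 0e XOR 70 = 7e
byte 1: (83 XOR b7) XOR 69 = 34 XOR 69 = 5d
byte 2: (b1 XOR 9c) XOR 6e = 2d XOR 6e = 43
byte 3: (e7 XOR 75) XOR 67 = 92 XOR 67 = f5
byte 4: (2e XOR ea) XOR 20 = c4 XOR 20 = e4
byte 5: (5e XOR 79) XOR 2d = 27 XOR 2d = 0a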